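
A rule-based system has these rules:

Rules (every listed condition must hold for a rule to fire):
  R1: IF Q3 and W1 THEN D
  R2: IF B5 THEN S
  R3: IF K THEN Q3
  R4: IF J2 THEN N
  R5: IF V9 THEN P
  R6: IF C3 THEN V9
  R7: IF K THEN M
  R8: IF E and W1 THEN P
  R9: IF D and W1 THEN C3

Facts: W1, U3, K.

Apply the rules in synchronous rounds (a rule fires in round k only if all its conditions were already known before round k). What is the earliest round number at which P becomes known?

Round 1 — R3, R7, derive Q3, M.
Round 2 — R1, derive D.
Round 3 — R9, derive C3.
Round 4 — R6, derive V9.
Round 5 — R5, derive P.
P first appears in round 5.

5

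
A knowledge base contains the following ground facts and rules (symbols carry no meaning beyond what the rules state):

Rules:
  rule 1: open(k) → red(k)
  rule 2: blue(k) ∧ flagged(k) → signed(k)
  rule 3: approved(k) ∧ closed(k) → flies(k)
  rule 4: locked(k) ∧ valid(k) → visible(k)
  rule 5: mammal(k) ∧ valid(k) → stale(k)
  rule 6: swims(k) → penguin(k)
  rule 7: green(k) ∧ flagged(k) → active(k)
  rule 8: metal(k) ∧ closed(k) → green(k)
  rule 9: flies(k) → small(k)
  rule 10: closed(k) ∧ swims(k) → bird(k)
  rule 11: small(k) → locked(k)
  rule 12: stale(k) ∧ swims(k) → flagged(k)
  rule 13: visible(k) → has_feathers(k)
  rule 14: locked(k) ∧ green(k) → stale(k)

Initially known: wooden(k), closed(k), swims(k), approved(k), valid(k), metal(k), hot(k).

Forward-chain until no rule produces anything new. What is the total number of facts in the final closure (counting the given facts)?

Round 1 — rule 3, rule 6, rule 8, rule 10, derive flies(k), penguin(k), green(k), bird(k).
Round 2 — rule 9, derive small(k).
Round 3 — rule 11, derive locked(k).
Round 4 — rule 4, rule 14, derive visible(k), stale(k).
Round 5 — rule 12, rule 13, derive flagged(k), has_feathers(k).
Round 6 — rule 7, derive active(k).
Closure: {active(k), approved(k), bird(k), closed(k), flagged(k), flies(k), green(k), has_feathers(k), hot(k), locked(k), metal(k), penguin(k), small(k), stale(k), swims(k), valid(k), visible(k), wooden(k)} — 18 facts.

18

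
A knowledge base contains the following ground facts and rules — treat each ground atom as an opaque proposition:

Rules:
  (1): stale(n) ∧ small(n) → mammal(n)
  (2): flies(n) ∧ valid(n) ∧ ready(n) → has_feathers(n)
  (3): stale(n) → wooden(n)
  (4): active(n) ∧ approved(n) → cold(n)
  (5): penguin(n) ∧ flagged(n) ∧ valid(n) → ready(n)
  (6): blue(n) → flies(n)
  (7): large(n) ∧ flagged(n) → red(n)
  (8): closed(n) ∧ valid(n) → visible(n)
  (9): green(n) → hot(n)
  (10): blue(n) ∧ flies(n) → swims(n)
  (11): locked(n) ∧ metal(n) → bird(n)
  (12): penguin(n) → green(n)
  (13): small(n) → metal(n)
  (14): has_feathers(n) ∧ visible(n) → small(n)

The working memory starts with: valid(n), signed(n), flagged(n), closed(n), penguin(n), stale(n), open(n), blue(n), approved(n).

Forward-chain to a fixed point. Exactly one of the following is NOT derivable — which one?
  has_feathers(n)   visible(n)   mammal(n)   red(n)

red(n)

Round 1: (3) [stale(n) → wooden(n)]; (5) [penguin(n) ∧ flagged(n) ∧ valid(n) → ready(n)]; (6) [blue(n) → flies(n)]; (8) [closed(n) ∧ valid(n) → visible(n)]; (12) [penguin(n) → green(n)]. New: wooden(n), ready(n), flies(n), visible(n), green(n).
Round 2: (2) [flies(n) ∧ valid(n) ∧ ready(n) → has_feathers(n)]; (9) [green(n) → hot(n)]; (10) [blue(n) ∧ flies(n) → swims(n)]. New: has_feathers(n), hot(n), swims(n).
Round 3: (14) [has_feathers(n) ∧ visible(n) → small(n)]. New: small(n).
Round 4: (1) [stale(n) ∧ small(n) → mammal(n)]; (13) [small(n) → metal(n)]. New: mammal(n), metal(n).
Derived: has_feathers(n) (round 2), visible(n) (round 1), mammal(n) (round 4). red(n) never appears in any round.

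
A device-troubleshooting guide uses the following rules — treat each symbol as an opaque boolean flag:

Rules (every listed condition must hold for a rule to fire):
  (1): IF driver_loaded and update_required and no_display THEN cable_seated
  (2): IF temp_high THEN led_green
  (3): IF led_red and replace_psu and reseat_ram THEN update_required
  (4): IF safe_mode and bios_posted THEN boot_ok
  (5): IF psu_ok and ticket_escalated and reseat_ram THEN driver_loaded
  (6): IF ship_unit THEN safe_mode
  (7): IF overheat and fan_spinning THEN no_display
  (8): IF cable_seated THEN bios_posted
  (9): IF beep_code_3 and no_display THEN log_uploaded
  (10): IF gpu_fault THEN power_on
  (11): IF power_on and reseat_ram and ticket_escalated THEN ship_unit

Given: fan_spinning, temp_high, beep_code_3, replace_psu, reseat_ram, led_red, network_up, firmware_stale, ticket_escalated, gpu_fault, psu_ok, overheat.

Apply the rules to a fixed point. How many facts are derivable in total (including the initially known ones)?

Round 1: (2) [IF temp_high THEN led_green]; (3) [IF led_red and replace_psu and reseat_ram THEN update_required]; (5) [IF psu_ok and ticket_escalated and reseat_ram THEN driver_loaded]; (7) [IF overheat and fan_spinning THEN no_display]; (10) [IF gpu_fault THEN power_on]. New: led_green, update_required, driver_loaded, no_display, power_on.
Round 2: (1) [IF driver_loaded and update_required and no_display THEN cable_seated]; (9) [IF beep_code_3 and no_display THEN log_uploaded]; (11) [IF power_on and reseat_ram and ticket_escalated THEN ship_unit]. New: cable_seated, log_uploaded, ship_unit.
Round 3: (6) [IF ship_unit THEN safe_mode]; (8) [IF cable_seated THEN bios_posted]. New: safe_mode, bios_posted.
Round 4: (4) [IF safe_mode and bios_posted THEN boot_ok]. New: boot_ok.
Closure: {beep_code_3, bios_posted, boot_ok, cable_seated, driver_loaded, fan_spinning, firmware_stale, gpu_fault, led_green, led_red, log_uploaded, network_up, no_display, overheat, power_on, psu_ok, replace_psu, reseat_ram, safe_mode, ship_unit, temp_high, ticket_escalated, update_required} — 23 facts.

23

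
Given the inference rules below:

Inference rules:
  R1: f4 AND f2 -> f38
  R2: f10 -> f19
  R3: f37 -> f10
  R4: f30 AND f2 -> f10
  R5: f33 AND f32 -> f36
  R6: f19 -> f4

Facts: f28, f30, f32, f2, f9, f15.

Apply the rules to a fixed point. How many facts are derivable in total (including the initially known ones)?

10

Round 1: R4 [f30 AND f2 -> f10]. New: f10.
Round 2: R2 [f10 -> f19]. New: f19.
Round 3: R6 [f19 -> f4]. New: f4.
Round 4: R1 [f4 AND f2 -> f38]. New: f38.
Closure: {f10, f15, f19, f2, f28, f30, f32, f38, f4, f9} — 10 facts.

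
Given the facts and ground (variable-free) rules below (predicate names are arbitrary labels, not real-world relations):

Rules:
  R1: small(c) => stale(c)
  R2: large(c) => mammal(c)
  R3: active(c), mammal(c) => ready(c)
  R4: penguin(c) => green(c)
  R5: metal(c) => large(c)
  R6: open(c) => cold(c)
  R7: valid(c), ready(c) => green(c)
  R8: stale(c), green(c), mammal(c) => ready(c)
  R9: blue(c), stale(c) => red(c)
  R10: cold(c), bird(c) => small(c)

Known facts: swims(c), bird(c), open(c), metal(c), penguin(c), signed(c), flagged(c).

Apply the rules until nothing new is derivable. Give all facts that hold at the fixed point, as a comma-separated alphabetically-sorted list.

bird(c), cold(c), flagged(c), green(c), large(c), mammal(c), metal(c), open(c), penguin(c), ready(c), signed(c), small(c), stale(c), swims(c)

Round 1: R4 [penguin(c) => green(c)]; R5 [metal(c) => large(c)]; R6 [open(c) => cold(c)]. Adds green(c), large(c), cold(c).
Round 2: R2 [large(c) => mammal(c)]; R10 [cold(c), bird(c) => small(c)]. Adds mammal(c), small(c).
Round 3: R1 [small(c) => stale(c)]. Adds stale(c).
Round 4: R8 [stale(c), green(c), mammal(c) => ready(c)]. Adds ready(c).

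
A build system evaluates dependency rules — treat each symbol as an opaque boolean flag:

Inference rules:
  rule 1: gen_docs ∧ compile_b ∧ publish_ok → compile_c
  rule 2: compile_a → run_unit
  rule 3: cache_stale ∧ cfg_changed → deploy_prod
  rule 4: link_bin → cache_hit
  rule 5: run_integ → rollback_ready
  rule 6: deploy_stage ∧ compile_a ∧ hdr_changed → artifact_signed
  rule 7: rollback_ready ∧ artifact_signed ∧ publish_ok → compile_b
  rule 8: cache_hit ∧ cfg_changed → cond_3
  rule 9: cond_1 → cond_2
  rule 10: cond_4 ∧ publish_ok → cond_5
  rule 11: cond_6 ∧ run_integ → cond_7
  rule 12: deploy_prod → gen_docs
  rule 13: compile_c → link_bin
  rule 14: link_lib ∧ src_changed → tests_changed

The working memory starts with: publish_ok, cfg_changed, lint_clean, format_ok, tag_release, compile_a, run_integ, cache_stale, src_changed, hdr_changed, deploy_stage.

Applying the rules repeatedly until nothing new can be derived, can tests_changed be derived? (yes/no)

[1] rule 2 [compile_a → run_unit]; rule 3 [cache_stale ∧ cfg_changed → deploy_prod]; rule 5 [run_integ → rollback_ready]; rule 6 [deploy_stage ∧ compile_a ∧ hdr_changed → artifact_signed]. ⇒ new: run_unit, deploy_prod, rollback_ready, artifact_signed.
[2] rule 7 [rollback_ready ∧ artifact_signed ∧ publish_ok → compile_b]; rule 12 [deploy_prod → gen_docs]. ⇒ new: compile_b, gen_docs.
[3] rule 1 [gen_docs ∧ compile_b ∧ publish_ok → compile_c]. ⇒ new: compile_c.
[4] rule 13 [compile_c → link_bin]. ⇒ new: link_bin.
[5] rule 4 [link_bin → cache_hit]. ⇒ new: cache_hit.
[6] rule 8 [cache_hit ∧ cfg_changed → cond_3]. ⇒ new: cond_3.
Fixed point reached. tests_changed is concluded only by rule 14; rule 14 needs link_lib (never derived).

no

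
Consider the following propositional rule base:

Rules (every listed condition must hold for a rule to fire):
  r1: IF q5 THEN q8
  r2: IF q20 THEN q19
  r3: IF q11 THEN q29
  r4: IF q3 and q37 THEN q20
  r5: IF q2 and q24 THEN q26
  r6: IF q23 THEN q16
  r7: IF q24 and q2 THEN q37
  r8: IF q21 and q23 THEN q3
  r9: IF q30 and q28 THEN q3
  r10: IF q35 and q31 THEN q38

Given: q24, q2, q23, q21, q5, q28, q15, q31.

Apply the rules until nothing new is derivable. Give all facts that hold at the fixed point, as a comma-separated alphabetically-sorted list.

[1] r1 [IF q5 THEN q8]; r5 [IF q2 and q24 THEN q26]; r6 [IF q23 THEN q16]; r7 [IF q24 and q2 THEN q37]; r8 [IF q21 and q23 THEN q3]. ⇒ new: q8, q26, q16, q37, q3.
[2] r4 [IF q3 and q37 THEN q20]. ⇒ new: q20.
[3] r2 [IF q20 THEN q19]. ⇒ new: q19.

q15, q16, q19, q2, q20, q21, q23, q24, q26, q28, q3, q31, q37, q5, q8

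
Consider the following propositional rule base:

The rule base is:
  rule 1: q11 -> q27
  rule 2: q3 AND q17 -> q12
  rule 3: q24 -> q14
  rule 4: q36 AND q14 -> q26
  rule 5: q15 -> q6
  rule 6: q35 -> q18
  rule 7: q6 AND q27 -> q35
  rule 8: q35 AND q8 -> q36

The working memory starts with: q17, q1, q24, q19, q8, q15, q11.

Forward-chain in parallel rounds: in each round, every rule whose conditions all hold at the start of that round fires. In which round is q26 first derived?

[1] rule 1 [q11 -> q27]; rule 3 [q24 -> q14]; rule 5 [q15 -> q6]. ⇒ new: q27, q14, q6.
[2] rule 7 [q6 AND q27 -> q35]. ⇒ new: q35.
[3] rule 6 [q35 -> q18]; rule 8 [q35 AND q8 -> q36]. ⇒ new: q18, q36.
[4] rule 4 [q36 AND q14 -> q26]. ⇒ new: q26.
q26 first appears in round 4.

4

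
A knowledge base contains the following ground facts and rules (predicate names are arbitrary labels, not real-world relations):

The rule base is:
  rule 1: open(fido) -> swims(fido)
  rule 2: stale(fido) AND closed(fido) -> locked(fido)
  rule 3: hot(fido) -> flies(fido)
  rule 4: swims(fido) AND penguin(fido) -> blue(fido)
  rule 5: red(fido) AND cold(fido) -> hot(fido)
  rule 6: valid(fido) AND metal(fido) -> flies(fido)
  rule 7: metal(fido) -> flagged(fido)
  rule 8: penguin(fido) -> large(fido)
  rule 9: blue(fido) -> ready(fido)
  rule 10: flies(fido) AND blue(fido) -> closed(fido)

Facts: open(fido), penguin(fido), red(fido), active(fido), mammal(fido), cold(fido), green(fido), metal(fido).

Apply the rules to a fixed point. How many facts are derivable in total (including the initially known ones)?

16

Round 1 — rule 1, rule 5, rule 7, rule 8, derive swims(fido), hot(fido), flagged(fido), large(fido).
Round 2 — rule 3, rule 4, derive flies(fido), blue(fido).
Round 3 — rule 9, rule 10, derive ready(fido), closed(fido).
Closure: {active(fido), blue(fido), closed(fido), cold(fido), flagged(fido), flies(fido), green(fido), hot(fido), large(fido), mammal(fido), metal(fido), open(fido), penguin(fido), ready(fido), red(fido), swims(fido)} — 16 facts.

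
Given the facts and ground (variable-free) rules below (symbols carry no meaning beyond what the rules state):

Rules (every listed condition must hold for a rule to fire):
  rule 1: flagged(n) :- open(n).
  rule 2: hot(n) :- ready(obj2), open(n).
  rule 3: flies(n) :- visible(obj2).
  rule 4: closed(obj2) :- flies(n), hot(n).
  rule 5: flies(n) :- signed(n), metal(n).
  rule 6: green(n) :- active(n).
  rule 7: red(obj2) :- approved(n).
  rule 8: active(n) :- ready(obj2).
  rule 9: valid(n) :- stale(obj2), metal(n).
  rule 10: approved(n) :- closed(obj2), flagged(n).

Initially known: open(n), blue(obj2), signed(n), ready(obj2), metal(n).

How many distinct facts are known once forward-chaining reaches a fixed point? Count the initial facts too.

13

Round 1 fires rule 1, rule 2, rule 5, rule 8, giving flagged(n), hot(n), flies(n), active(n).
Round 2 fires rule 4, rule 6, giving closed(obj2), green(n).
Round 3 fires rule 10, giving approved(n).
Round 4 fires rule 7, giving red(obj2).
Closure: {active(n), approved(n), blue(obj2), closed(obj2), flagged(n), flies(n), green(n), hot(n), metal(n), open(n), ready(obj2), red(obj2), signed(n)} — 13 facts.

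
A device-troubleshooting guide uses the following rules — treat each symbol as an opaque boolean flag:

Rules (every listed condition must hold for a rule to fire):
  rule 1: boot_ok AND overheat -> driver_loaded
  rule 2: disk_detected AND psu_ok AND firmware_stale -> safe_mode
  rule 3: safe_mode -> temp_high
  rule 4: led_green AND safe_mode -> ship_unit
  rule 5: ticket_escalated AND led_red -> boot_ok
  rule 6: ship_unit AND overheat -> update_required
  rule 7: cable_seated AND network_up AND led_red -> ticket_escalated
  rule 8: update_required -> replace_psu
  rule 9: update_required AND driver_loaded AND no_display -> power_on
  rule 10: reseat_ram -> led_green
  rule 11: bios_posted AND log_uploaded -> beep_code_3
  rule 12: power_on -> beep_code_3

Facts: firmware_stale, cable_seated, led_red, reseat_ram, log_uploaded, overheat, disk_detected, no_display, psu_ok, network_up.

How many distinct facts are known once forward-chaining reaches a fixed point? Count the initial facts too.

21

[1] rule 2 [disk_detected AND psu_ok AND firmware_stale -> safe_mode]; rule 7 [cable_seated AND network_up AND led_red -> ticket_escalated]; rule 10 [reseat_ram -> led_green]. ⇒ new: safe_mode, ticket_escalated, led_green.
[2] rule 3 [safe_mode -> temp_high]; rule 4 [led_green AND safe_mode -> ship_unit]; rule 5 [ticket_escalated AND led_red -> boot_ok]. ⇒ new: temp_high, ship_unit, boot_ok.
[3] rule 1 [boot_ok AND overheat -> driver_loaded]; rule 6 [ship_unit AND overheat -> update_required]. ⇒ new: driver_loaded, update_required.
[4] rule 8 [update_required -> replace_psu]; rule 9 [update_required AND driver_loaded AND no_display -> power_on]. ⇒ new: replace_psu, power_on.
[5] rule 12 [power_on -> beep_code_3]. ⇒ new: beep_code_3.
Closure: {beep_code_3, boot_ok, cable_seated, disk_detected, driver_loaded, firmware_stale, led_green, led_red, log_uploaded, network_up, no_display, overheat, power_on, psu_ok, replace_psu, reseat_ram, safe_mode, ship_unit, temp_high, ticket_escalated, update_required} — 21 facts.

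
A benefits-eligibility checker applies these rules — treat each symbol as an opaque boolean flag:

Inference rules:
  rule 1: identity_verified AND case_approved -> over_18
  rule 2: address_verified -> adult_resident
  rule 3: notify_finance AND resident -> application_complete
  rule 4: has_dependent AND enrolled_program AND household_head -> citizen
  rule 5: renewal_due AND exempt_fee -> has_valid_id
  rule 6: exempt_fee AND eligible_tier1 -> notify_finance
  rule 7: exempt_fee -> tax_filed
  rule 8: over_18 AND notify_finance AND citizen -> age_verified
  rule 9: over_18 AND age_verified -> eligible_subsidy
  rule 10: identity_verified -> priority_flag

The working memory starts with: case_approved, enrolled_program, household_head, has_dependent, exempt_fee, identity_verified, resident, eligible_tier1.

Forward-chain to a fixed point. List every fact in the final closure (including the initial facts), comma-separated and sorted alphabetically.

age_verified, application_complete, case_approved, citizen, eligible_subsidy, eligible_tier1, enrolled_program, exempt_fee, has_dependent, household_head, identity_verified, notify_finance, over_18, priority_flag, resident, tax_filed

Round 1 fires rule 1, rule 4, rule 6, rule 7, rule 10, giving over_18, citizen, notify_finance, tax_filed, priority_flag.
Round 2 fires rule 3, rule 8, giving application_complete, age_verified.
Round 3 fires rule 9, giving eligible_subsidy.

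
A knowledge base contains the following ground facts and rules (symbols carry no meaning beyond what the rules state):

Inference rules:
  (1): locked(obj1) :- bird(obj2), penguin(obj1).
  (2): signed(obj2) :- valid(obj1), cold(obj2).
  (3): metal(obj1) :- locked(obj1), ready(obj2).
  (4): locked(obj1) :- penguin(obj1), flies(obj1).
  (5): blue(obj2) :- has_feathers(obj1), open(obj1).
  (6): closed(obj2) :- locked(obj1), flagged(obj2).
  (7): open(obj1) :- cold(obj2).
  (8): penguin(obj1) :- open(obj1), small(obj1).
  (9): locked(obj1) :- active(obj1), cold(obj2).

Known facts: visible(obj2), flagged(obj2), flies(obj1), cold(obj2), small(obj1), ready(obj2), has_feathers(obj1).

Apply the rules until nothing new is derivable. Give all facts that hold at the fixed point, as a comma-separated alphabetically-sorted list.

blue(obj2), closed(obj2), cold(obj2), flagged(obj2), flies(obj1), has_feathers(obj1), locked(obj1), metal(obj1), open(obj1), penguin(obj1), ready(obj2), small(obj1), visible(obj2)

Round 1: (7) [open(obj1) :- cold(obj2).]. Adds open(obj1).
Round 2: (5) [blue(obj2) :- has_feathers(obj1), open(obj1).]; (8) [penguin(obj1) :- open(obj1), small(obj1).]. Adds blue(obj2), penguin(obj1).
Round 3: (4) [locked(obj1) :- penguin(obj1), flies(obj1).]. Adds locked(obj1).
Round 4: (3) [metal(obj1) :- locked(obj1), ready(obj2).]; (6) [closed(obj2) :- locked(obj1), flagged(obj2).]. Adds metal(obj1), closed(obj2).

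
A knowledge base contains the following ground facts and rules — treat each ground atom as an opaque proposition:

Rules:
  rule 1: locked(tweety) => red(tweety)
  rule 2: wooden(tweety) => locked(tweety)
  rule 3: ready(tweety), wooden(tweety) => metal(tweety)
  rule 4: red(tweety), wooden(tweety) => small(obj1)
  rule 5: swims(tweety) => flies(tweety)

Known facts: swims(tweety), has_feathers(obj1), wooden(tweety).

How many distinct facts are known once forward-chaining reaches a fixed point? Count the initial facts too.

7

Round 1: rule 2 [wooden(tweety) => locked(tweety)]; rule 5 [swims(tweety) => flies(tweety)]. New: locked(tweety), flies(tweety).
Round 2: rule 1 [locked(tweety) => red(tweety)]. New: red(tweety).
Round 3: rule 4 [red(tweety), wooden(tweety) => small(obj1)]. New: small(obj1).
Closure: {flies(tweety), has_feathers(obj1), locked(tweety), red(tweety), small(obj1), swims(tweety), wooden(tweety)} — 7 facts.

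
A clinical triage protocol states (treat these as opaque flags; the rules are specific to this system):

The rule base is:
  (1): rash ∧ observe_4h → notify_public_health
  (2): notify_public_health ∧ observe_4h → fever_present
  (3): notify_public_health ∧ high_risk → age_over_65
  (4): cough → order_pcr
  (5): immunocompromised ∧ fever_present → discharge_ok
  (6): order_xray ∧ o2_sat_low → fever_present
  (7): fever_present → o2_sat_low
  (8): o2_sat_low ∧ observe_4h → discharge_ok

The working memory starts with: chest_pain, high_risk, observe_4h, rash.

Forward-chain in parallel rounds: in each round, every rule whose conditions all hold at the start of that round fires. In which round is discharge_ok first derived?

4

Round 1 — (1), derive notify_public_health.
Round 2 — (2), (3), derive fever_present, age_over_65.
Round 3 — (7), derive o2_sat_low.
Round 4 — (8), derive discharge_ok.
discharge_ok first appears in round 4.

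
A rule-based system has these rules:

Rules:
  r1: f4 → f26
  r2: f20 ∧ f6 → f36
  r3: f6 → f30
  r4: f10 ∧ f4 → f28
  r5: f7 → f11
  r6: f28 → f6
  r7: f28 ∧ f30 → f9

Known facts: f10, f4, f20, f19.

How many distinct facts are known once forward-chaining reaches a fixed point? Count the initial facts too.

Round 1 — r1, r4, derive f26, f28.
Round 2 — r6, derive f6.
Round 3 — r2, r3, derive f36, f30.
Round 4 — r7, derive f9.
Closure: {f10, f19, f20, f26, f28, f30, f36, f4, f6, f9} — 10 facts.

10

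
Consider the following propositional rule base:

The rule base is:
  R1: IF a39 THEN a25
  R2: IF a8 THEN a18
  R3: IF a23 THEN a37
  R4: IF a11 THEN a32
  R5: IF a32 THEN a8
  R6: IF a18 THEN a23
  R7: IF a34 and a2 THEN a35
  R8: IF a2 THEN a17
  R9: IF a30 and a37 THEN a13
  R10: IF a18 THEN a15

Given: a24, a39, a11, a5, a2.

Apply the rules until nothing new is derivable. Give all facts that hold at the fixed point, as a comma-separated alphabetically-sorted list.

Round 1: R1 [IF a39 THEN a25]; R4 [IF a11 THEN a32]; R8 [IF a2 THEN a17]. Adds a25, a32, a17.
Round 2: R5 [IF a32 THEN a8]. Adds a8.
Round 3: R2 [IF a8 THEN a18]. Adds a18.
Round 4: R6 [IF a18 THEN a23]; R10 [IF a18 THEN a15]. Adds a23, a15.
Round 5: R3 [IF a23 THEN a37]. Adds a37.

a11, a15, a17, a18, a2, a23, a24, a25, a32, a37, a39, a5, a8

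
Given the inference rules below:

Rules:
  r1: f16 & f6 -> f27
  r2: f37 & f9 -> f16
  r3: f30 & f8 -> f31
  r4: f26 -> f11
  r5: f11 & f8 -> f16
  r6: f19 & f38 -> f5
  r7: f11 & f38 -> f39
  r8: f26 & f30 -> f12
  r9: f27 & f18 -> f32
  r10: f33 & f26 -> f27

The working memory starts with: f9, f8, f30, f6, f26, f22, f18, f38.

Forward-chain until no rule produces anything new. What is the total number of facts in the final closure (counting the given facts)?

Round 1: r3 [f30 & f8 -> f31]; r4 [f26 -> f11]; r8 [f26 & f30 -> f12]. Adds f31, f11, f12.
Round 2: r5 [f11 & f8 -> f16]; r7 [f11 & f38 -> f39]. Adds f16, f39.
Round 3: r1 [f16 & f6 -> f27]. Adds f27.
Round 4: r9 [f27 & f18 -> f32]. Adds f32.
Closure: {f11, f12, f16, f18, f22, f26, f27, f30, f31, f32, f38, f39, f6, f8, f9} — 15 facts.

15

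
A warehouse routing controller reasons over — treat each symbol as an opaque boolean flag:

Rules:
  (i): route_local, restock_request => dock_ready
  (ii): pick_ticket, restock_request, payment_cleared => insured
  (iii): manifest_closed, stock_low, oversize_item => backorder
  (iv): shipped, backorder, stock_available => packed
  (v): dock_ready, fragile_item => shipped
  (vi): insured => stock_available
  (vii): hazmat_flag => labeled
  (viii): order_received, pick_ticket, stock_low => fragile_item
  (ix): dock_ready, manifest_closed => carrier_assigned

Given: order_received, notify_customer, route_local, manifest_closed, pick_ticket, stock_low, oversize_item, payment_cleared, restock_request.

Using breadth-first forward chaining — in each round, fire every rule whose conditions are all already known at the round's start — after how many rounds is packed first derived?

Round 1 — (i), (ii), (iii), (viii), derive dock_ready, insured, backorder, fragile_item.
Round 2 — (v), (vi), (ix), derive shipped, stock_available, carrier_assigned.
Round 3 — (iv), derive packed.
packed first appears in round 3.

3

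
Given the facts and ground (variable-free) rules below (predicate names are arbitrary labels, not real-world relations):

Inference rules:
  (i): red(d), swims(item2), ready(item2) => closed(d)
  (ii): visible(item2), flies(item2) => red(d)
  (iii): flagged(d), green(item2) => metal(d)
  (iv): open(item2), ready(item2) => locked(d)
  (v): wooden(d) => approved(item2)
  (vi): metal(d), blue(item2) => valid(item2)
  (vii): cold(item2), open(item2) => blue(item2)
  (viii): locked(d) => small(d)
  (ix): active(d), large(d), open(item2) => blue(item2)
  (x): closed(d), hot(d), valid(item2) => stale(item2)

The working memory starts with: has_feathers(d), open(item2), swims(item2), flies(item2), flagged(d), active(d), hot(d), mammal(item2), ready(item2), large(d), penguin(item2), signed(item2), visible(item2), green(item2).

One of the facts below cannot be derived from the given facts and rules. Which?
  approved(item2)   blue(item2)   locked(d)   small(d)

approved(item2)

Round 1 — (ii), (iii), (iv), (ix), derive red(d), metal(d), locked(d), blue(item2).
Round 2 — (i), (vi), (viii), derive closed(d), valid(item2), small(d).
Round 3 — (x), derive stale(item2).
Derived: locked(d) (round 1), blue(item2) (round 1), small(d) (round 2). approved(item2) never appears in any round.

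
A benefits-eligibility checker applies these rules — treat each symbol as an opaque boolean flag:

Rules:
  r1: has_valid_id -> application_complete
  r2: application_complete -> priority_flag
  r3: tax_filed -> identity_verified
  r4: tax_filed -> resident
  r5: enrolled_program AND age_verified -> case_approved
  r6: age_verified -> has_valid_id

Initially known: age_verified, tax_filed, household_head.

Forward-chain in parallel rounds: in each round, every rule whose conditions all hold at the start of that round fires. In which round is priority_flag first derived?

3

Round 1 fires r3, r4, r6, giving identity_verified, resident, has_valid_id.
Round 2 fires r1, giving application_complete.
Round 3 fires r2, giving priority_flag.
priority_flag first appears in round 3.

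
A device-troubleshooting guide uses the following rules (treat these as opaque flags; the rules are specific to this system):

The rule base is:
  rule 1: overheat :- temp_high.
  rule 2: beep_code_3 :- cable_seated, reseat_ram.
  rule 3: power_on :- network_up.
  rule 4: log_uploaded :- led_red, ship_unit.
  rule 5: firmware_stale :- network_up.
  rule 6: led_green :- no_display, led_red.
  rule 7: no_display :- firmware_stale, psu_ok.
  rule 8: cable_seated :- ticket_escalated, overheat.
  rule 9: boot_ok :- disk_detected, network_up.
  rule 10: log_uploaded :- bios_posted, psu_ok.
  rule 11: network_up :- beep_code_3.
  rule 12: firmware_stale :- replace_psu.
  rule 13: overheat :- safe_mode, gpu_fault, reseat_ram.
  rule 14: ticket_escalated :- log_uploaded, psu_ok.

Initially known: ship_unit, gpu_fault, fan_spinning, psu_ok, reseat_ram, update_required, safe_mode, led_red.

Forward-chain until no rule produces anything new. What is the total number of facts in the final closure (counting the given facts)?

18

[1] rule 4 [log_uploaded :- led_red, ship_unit.]; rule 13 [overheat :- safe_mode, gpu_fault, reseat_ram.]. ⇒ new: log_uploaded, overheat.
[2] rule 14 [ticket_escalated :- log_uploaded, psu_ok.]. ⇒ new: ticket_escalated.
[3] rule 8 [cable_seated :- ticket_escalated, overheat.]. ⇒ new: cable_seated.
[4] rule 2 [beep_code_3 :- cable_seated, reseat_ram.]. ⇒ new: beep_code_3.
[5] rule 11 [network_up :- beep_code_3.]. ⇒ new: network_up.
[6] rule 3 [power_on :- network_up.]; rule 5 [firmware_stale :- network_up.]. ⇒ new: power_on, firmware_stale.
[7] rule 7 [no_display :- firmware_stale, psu_ok.]. ⇒ new: no_display.
[8] rule 6 [led_green :- no_display, led_red.]. ⇒ new: led_green.
Closure: {beep_code_3, cable_seated, fan_spinning, firmware_stale, gpu_fault, led_green, led_red, log_uploaded, network_up, no_display, overheat, power_on, psu_ok, reseat_ram, safe_mode, ship_unit, ticket_escalated, update_required} — 18 facts.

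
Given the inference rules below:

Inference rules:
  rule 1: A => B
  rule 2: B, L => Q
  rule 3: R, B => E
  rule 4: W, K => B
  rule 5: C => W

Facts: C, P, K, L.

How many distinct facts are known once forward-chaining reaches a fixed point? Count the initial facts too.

Round 1 — rule 5, derive W.
Round 2 — rule 4, derive B.
Round 3 — rule 2, derive Q.
Closure: {B, C, K, L, P, Q, W} — 7 facts.

7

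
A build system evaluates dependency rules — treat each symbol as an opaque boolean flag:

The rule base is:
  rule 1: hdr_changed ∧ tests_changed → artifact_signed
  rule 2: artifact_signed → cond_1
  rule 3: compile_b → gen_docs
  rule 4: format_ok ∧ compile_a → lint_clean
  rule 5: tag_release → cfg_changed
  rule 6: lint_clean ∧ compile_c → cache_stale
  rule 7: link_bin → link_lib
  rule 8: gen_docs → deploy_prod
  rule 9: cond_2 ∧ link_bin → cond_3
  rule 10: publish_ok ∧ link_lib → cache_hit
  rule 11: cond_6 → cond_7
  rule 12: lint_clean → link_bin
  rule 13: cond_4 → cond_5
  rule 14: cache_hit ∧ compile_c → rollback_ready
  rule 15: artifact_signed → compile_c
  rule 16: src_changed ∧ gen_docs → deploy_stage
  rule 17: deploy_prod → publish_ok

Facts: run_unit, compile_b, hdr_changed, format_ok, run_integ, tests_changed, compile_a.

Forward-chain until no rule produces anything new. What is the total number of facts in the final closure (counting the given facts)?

Round 1 — rule 1, rule 3, rule 4, derive artifact_signed, gen_docs, lint_clean.
Round 2 — rule 2, rule 8, rule 12, rule 15, derive cond_1, deploy_prod, link_bin, compile_c.
Round 3 — rule 6, rule 7, rule 17, derive cache_stale, link_lib, publish_ok.
Round 4 — rule 10, derive cache_hit.
Round 5 — rule 14, derive rollback_ready.
Closure: {artifact_signed, cache_hit, cache_stale, compile_a, compile_b, compile_c, cond_1, deploy_prod, format_ok, gen_docs, hdr_changed, link_bin, link_lib, lint_clean, publish_ok, rollback_ready, run_integ, run_unit, tests_changed} — 19 facts.

19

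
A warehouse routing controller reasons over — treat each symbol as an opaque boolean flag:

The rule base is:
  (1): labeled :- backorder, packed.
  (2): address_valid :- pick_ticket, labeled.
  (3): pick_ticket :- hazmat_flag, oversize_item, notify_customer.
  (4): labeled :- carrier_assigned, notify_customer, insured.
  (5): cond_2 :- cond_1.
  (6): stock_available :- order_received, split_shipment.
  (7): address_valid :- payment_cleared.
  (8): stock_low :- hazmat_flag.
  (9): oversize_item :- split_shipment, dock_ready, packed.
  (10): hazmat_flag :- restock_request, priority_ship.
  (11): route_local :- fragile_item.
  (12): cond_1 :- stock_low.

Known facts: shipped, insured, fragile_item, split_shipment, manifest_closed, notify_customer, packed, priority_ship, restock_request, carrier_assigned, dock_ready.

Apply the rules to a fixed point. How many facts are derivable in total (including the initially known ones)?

20

Round 1: (4) [labeled :- carrier_assigned, notify_customer, insured.]; (9) [oversize_item :- split_shipment, dock_ready, packed.]; (10) [hazmat_flag :- restock_request, priority_ship.]; (11) [route_local :- fragile_item.]. New: labeled, oversize_item, hazmat_flag, route_local.
Round 2: (3) [pick_ticket :- hazmat_flag, oversize_item, notify_customer.]; (8) [stock_low :- hazmat_flag.]. New: pick_ticket, stock_low.
Round 3: (2) [address_valid :- pick_ticket, labeled.]; (12) [cond_1 :- stock_low.]. New: address_valid, cond_1.
Round 4: (5) [cond_2 :- cond_1.]. New: cond_2.
Closure: {address_valid, carrier_assigned, cond_1, cond_2, dock_ready, fragile_item, hazmat_flag, insured, labeled, manifest_closed, notify_customer, oversize_item, packed, pick_ticket, priority_ship, restock_request, route_local, shipped, split_shipment, stock_low} — 20 facts.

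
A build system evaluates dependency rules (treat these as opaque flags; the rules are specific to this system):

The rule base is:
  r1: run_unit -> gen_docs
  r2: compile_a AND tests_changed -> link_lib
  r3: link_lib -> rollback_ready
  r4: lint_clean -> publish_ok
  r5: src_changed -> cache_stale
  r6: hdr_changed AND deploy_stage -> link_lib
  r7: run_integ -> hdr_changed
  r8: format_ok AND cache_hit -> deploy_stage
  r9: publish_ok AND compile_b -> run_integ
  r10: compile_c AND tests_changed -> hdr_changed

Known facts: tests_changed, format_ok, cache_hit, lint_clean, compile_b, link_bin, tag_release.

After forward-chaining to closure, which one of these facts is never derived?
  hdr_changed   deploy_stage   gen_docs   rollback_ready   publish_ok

gen_docs

Round 1 — r4, r8, derive publish_ok, deploy_stage.
Round 2 — r9, derive run_integ.
Round 3 — r7, derive hdr_changed.
Round 4 — r6, derive link_lib.
Round 5 — r3, derive rollback_ready.
Derived: hdr_changed (round 3), rollback_ready (round 5), deploy_stage (round 1), publish_ok (round 1). gen_docs never appears in any round.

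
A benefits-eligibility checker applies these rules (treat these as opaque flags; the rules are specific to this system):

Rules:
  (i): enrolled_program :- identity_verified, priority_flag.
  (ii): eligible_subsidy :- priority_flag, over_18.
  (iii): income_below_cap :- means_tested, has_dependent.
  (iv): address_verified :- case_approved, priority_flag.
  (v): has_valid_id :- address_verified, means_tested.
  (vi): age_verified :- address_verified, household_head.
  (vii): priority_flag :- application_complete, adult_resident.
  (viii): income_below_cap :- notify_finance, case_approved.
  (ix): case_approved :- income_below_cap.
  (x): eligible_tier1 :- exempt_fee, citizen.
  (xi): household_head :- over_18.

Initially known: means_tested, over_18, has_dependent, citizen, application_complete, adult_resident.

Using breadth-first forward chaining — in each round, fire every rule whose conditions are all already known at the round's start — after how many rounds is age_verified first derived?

4

Round 1 — (iii), (vii), (xi), derive income_below_cap, priority_flag, household_head.
Round 2 — (ii), (ix), derive eligible_subsidy, case_approved.
Round 3 — (iv), derive address_verified.
Round 4 — (v), (vi), derive has_valid_id, age_verified.
age_verified first appears in round 4.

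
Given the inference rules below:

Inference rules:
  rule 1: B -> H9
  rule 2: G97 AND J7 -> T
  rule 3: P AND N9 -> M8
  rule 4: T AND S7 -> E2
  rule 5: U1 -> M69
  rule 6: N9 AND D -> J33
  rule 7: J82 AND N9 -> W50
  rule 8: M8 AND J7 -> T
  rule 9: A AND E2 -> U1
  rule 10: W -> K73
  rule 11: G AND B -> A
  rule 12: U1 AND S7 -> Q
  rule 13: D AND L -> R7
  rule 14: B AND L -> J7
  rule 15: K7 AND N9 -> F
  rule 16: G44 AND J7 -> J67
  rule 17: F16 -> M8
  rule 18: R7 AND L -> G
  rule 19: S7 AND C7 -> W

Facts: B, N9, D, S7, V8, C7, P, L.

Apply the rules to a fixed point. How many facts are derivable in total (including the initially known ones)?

Round 1 fires rule 1, rule 3, rule 6, rule 13, rule 14, rule 19, giving H9, M8, J33, R7, J7, W.
Round 2 fires rule 8, rule 10, rule 18, giving T, K73, G.
Round 3 fires rule 4, rule 11, giving E2, A.
Round 4 fires rule 9, giving U1.
Round 5 fires rule 5, rule 12, giving M69, Q.
Closure: {A, B, C7, D, E2, G, H9, J33, J7, K73, L, M69, M8, N9, P, Q, R7, S7, T, U1, V8, W} — 22 facts.

22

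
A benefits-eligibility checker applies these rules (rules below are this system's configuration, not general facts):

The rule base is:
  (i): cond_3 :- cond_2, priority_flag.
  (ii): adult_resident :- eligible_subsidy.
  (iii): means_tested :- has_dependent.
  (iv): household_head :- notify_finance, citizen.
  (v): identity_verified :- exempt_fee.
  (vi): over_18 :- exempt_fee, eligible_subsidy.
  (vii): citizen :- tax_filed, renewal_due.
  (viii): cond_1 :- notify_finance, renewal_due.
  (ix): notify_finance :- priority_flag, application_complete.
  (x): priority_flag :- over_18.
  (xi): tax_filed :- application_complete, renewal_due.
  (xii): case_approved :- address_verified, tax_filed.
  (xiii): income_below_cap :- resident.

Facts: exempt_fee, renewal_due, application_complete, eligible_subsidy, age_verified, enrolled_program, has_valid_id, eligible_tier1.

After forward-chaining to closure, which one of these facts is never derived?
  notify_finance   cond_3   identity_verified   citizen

cond_3

Round 1 fires (ii), (v), (vi), (xi), giving adult_resident, identity_verified, over_18, tax_filed.
Round 2 fires (vii), (x), giving citizen, priority_flag.
Round 3 fires (ix), giving notify_finance.
Round 4 fires (iv), (viii), giving household_head, cond_1.
Derived: identity_verified (round 1), notify_finance (round 3), citizen (round 2). cond_3 never appears in any round.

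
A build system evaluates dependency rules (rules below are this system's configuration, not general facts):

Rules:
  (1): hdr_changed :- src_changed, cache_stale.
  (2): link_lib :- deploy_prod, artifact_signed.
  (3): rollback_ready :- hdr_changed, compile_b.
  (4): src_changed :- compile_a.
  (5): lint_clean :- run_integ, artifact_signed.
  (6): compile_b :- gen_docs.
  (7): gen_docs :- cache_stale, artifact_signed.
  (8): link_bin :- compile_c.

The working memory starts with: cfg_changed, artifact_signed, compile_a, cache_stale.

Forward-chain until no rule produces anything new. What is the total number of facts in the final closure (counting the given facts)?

Round 1 — (4), (7), derive src_changed, gen_docs.
Round 2 — (1), (6), derive hdr_changed, compile_b.
Round 3 — (3), derive rollback_ready.
Closure: {artifact_signed, cache_stale, cfg_changed, compile_a, compile_b, gen_docs, hdr_changed, rollback_ready, src_changed} — 9 facts.

9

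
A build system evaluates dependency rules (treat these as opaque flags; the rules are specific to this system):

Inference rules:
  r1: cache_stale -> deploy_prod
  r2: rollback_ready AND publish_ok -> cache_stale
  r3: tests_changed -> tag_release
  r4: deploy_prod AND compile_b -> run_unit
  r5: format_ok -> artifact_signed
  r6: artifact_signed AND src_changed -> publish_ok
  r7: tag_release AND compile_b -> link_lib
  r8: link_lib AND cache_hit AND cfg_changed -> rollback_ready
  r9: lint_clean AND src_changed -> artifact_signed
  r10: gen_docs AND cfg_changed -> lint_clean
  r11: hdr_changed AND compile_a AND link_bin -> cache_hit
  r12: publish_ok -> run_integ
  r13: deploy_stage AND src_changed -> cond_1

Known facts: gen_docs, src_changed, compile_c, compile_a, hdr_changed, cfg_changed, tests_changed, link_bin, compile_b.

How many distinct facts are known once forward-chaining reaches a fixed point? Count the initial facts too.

Round 1: r3 [tests_changed -> tag_release]; r10 [gen_docs AND cfg_changed -> lint_clean]; r11 [hdr_changed AND compile_a AND link_bin -> cache_hit]. Adds tag_release, lint_clean, cache_hit.
Round 2: r7 [tag_release AND compile_b -> link_lib]; r9 [lint_clean AND src_changed -> artifact_signed]. Adds link_lib, artifact_signed.
Round 3: r6 [artifact_signed AND src_changed -> publish_ok]; r8 [link_lib AND cache_hit AND cfg_changed -> rollback_ready]. Adds publish_ok, rollback_ready.
Round 4: r2 [rollback_ready AND publish_ok -> cache_stale]; r12 [publish_ok -> run_integ]. Adds cache_stale, run_integ.
Round 5: r1 [cache_stale -> deploy_prod]. Adds deploy_prod.
Round 6: r4 [deploy_prod AND compile_b -> run_unit]. Adds run_unit.
Closure: {artifact_signed, cache_hit, cache_stale, cfg_changed, compile_a, compile_b, compile_c, deploy_prod, gen_docs, hdr_changed, link_bin, link_lib, lint_clean, publish_ok, rollback_ready, run_integ, run_unit, src_changed, tag_release, tests_changed} — 20 facts.

20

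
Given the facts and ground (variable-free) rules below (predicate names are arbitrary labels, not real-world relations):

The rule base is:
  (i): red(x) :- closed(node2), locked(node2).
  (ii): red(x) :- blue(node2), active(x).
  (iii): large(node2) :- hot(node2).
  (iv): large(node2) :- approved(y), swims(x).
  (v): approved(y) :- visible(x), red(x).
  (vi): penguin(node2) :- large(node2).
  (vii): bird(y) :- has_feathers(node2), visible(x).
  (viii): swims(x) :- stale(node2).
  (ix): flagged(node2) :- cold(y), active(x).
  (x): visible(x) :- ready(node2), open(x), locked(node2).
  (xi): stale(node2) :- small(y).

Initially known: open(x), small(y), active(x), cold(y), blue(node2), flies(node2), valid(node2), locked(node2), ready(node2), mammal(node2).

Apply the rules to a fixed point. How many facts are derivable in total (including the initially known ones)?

Round 1 — (ii), (ix), (x), (xi), derive red(x), flagged(node2), visible(x), stale(node2).
Round 2 — (v), (viii), derive approved(y), swims(x).
Round 3 — (iv), derive large(node2).
Round 4 — (vi), derive penguin(node2).
Closure: {active(x), approved(y), blue(node2), cold(y), flagged(node2), flies(node2), large(node2), locked(node2), mammal(node2), open(x), penguin(node2), ready(node2), red(x), small(y), stale(node2), swims(x), valid(node2), visible(x)} — 18 facts.

18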